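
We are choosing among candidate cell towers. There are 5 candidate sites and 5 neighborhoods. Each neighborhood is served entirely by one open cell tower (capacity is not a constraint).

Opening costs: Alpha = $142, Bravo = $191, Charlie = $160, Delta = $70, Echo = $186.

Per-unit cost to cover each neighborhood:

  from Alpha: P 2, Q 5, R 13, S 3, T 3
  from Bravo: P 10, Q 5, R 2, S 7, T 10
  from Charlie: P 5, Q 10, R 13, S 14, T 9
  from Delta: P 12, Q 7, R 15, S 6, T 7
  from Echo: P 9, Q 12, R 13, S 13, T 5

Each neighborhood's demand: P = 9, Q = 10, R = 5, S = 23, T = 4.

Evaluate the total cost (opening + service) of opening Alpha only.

Each neighborhood is assigned to its cheapest site among the open ones.
{Alpha}: P→Alpha 2·9=18, Q→Alpha 5·10=50, R→Alpha 13·5=65, S→Alpha 3·23=69, T→Alpha 3·4=12. Service 214; fixed 142; total 356.

Total cost: 356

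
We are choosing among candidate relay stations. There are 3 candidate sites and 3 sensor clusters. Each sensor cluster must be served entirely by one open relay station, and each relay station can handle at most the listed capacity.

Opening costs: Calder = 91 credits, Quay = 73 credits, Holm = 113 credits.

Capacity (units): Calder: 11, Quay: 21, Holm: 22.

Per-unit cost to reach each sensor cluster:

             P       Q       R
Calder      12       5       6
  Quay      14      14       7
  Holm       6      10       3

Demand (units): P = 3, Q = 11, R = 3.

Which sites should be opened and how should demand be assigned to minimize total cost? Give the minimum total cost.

Minimum total cost: 250

Open {Holm}: P→Holm 6·3=18, Q→Holm 10·11=110, R→Holm 3·3=9.
Loads: Holm carries 17/22. Service 137; fixed 113; total 250.
Next best feasible plan costs 282.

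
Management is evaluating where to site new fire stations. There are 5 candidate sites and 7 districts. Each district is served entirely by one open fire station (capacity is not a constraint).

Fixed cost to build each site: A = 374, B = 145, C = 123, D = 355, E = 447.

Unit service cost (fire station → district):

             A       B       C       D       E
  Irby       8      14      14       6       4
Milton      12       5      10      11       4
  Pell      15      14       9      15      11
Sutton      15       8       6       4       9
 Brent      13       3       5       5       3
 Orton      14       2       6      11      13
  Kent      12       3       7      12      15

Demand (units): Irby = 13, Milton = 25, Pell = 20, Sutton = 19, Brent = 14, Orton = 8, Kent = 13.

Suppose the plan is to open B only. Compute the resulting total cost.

Each district is assigned to its cheapest site among the open ones.
{B}: Irby→B 14·13=182, Milton→B 5·25=125, Pell→B 14·20=280, Sutton→B 8·19=152, Brent→B 3·14=42, Orton→B 2·8=16, Kent→B 3·13=39. Service 836; fixed 145; total 981.

Total cost: 981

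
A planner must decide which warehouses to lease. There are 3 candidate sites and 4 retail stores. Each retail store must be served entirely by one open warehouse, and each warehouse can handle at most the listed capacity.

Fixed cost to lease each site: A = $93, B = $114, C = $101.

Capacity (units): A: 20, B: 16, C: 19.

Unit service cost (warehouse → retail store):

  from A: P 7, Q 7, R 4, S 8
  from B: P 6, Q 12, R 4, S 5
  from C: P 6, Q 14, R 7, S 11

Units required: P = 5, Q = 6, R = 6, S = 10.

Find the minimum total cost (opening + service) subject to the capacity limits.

Open {A, B}: P→B 6·5=30, Q→A 7·6=42, R→A 4·6=24, S→B 5·10=50.
Loads: A carries 12/20, B carries 15/16. Service 146; fixed 207; total 353.
Next best feasible plan costs 358.

Minimum total cost: 353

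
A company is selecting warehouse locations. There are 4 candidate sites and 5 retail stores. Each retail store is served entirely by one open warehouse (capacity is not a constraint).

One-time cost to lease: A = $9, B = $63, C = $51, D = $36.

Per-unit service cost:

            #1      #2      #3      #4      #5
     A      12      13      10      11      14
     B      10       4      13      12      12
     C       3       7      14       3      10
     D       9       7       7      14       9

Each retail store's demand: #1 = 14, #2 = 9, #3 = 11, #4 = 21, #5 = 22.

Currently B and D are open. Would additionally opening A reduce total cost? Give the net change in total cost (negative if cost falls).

Yes — net change −12 (cost falls by 12).

Current service cost with {B, D}: 689.
Adding A: each retail store re-picks its cheapest; new service cost 668, saving 21.
Extra fixed cost: 9. Net change = 9 − 21 = -12.
(Totals: 788 → 776.)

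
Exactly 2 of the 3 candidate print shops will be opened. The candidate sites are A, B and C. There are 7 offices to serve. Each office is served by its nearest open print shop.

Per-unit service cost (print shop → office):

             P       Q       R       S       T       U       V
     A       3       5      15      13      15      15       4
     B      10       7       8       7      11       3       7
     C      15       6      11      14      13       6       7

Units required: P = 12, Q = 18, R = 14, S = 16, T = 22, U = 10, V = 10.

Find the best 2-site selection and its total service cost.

With exactly 2 open, each office uses its cheapest among the chosen.
{A, B}: P→A 3·12=36, Q→A 5·18=90, R→B 8·14=112, S→B 7·16=112, T→B 11·22=242, U→B 3·10=30, V→A 4·10=40. Service cost 662.
{B, C}: service cost 794
{A, C}: service cost 874
Among all 3 size-2 choices, {A, B} is lowest.

Choose A and B; total service cost 662.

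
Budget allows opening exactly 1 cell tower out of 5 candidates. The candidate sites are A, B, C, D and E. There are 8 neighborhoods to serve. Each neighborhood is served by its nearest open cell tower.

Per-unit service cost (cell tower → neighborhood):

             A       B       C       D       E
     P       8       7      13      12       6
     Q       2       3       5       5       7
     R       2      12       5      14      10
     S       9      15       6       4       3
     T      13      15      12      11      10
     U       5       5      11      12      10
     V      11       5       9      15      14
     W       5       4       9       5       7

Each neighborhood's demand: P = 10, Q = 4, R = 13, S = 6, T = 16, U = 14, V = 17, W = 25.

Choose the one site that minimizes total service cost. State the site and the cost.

Choose A only; total service cost 758.

With exactly 1 open, each neighborhood uses its cheapest among the chosen.
{A}: P→A 8·10=80, Q→A 2·4=8, R→A 2·13=26, S→A 9·6=54, T→A 13·16=208, U→A 5·14=70, V→A 11·17=187, W→A 5·25=125. Service cost 758.
{B}: service cost 823
{E}: service cost 949
Among all 5 size-1 choices, {A} is lowest.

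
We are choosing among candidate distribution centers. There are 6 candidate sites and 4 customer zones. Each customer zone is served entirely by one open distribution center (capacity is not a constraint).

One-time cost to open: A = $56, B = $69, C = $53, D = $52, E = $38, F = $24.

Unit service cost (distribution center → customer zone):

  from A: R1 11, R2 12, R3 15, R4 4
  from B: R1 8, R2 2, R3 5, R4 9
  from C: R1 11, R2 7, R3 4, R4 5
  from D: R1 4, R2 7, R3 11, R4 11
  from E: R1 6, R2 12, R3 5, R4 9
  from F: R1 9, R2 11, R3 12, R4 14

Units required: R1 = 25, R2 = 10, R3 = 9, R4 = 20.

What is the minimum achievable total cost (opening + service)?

For any fixed open set, each customer zone goes to its cheapest open site; total = fixed + service.
{C, D}: R1→D 4·25=100, R2→C 7·10=70, R3→C 4·9=36, R4→C 5·20=100. Service 306; fixed 105; total 411.
{A, B, D}: service 245 + fixed 177 = 422
{B, C, D}: service 256 + fixed 174 = 430
{A, B, C, D, E, F}: service 236 + fixed 292 = 528
No other subset beats 411.

Minimum total cost: 411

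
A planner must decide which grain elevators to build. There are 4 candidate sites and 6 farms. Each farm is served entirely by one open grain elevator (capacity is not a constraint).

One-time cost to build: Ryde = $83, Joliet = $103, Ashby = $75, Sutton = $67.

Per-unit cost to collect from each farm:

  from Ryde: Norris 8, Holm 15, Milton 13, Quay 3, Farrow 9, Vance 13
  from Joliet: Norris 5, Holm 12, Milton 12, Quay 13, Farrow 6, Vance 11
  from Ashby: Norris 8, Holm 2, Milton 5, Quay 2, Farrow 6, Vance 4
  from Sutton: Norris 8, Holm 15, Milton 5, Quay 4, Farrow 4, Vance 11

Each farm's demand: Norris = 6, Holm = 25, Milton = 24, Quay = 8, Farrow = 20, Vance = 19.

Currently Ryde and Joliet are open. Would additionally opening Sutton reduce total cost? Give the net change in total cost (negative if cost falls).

Current service cost with {Ryde, Joliet}: 971.
Adding Sutton: each farm re-picks its cheapest; new service cost 763, saving 208.
Extra fixed cost: 67. Net change = 67 − 208 = -141.
(Totals: 1157 → 1016.)

Yes — net change −141 (cost falls by 141).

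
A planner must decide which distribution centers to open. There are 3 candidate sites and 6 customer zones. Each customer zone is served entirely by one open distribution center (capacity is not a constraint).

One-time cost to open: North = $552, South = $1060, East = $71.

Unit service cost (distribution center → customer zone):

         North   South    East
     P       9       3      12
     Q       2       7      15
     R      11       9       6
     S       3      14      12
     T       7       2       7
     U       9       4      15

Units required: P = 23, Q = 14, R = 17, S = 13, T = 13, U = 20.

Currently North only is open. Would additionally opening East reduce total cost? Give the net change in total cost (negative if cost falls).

Yes — net change −14 (cost falls by 14).

Current service cost with {North}: 732.
Adding East: each customer zone re-picks its cheapest; new service cost 647, saving 85.
Extra fixed cost: 71. Net change = 71 − 85 = -14.
(Totals: 1284 → 1270.)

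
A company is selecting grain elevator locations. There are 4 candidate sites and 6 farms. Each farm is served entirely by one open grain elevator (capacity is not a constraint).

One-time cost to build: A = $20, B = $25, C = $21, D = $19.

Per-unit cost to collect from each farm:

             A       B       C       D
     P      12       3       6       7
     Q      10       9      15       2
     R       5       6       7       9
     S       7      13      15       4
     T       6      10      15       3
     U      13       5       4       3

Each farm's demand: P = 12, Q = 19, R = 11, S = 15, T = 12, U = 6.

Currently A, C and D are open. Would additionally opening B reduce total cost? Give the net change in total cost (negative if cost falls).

Yes — net change −11 (cost falls by 11).

Current service cost with {A, C, D}: 279.
Adding B: each farm re-picks its cheapest; new service cost 243, saving 36.
Extra fixed cost: 25. Net change = 25 − 36 = -11.
(Totals: 339 → 328.)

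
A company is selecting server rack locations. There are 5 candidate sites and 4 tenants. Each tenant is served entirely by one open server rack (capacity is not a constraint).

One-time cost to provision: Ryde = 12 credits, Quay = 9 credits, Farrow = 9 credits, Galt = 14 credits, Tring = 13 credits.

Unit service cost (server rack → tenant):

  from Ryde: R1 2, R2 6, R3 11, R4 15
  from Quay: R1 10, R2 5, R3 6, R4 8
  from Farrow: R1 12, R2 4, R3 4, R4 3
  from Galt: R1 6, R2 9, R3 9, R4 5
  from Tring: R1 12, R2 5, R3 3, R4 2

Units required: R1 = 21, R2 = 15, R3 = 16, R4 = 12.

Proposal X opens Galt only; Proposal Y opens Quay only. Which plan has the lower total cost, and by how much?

Proposal X: {Galt}: R1→Galt 6·21=126, R2→Galt 9·15=135, R3→Galt 9·16=144, R4→Galt 5·12=60. Service 465; fixed 14; total 479.
Proposal Y: {Quay}: R1→Quay 10·21=210, R2→Quay 5·15=75, R3→Quay 6·16=96, R4→Quay 8·12=96. Service 477; fixed 9; total 486.
Difference: |479 − 486| = 7.

Proposal X is cheaper by 7.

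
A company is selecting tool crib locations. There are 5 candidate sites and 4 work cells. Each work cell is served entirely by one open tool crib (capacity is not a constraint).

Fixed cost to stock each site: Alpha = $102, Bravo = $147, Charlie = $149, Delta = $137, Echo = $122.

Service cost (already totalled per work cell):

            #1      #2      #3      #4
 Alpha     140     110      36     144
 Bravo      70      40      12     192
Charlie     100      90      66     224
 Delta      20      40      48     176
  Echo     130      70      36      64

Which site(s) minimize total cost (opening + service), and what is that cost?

For any fixed open set, each work cell goes to its cheapest open site; total = fixed + service.
{Delta, Echo}: #1→Delta 20, #2→Delta 40, #3→Echo 36, #4→Echo 64. Service 160; fixed 259; total 419.
{Delta}: #1→Delta 20, #2→Delta 40, #3→Delta 48, #4→Delta 176. Service 284; fixed 137; total 421.
{Echo}: service 300 + fixed 122 = 422
{Alpha, Bravo, Charlie, Delta, Echo}: #1→Delta 20, #2→Bravo 40, #3→Bravo 12, #4→Echo 64. Service 136; fixed 657; total 793.
No other subset beats 419.

Open Delta and Echo; minimum total cost 419.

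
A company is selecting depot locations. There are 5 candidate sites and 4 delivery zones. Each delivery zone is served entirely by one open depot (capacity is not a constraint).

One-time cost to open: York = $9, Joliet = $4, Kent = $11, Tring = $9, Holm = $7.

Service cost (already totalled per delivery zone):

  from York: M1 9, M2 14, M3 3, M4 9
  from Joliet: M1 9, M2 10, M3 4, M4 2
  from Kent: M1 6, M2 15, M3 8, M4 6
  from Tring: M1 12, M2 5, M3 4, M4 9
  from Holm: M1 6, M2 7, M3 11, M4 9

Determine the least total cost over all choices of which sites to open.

Minimum total cost: 29

For any fixed open set, each delivery zone goes to its cheapest open site; total = fixed + service.
{Joliet}: M1→Joliet 9, M2→Joliet 10, M3→Joliet 4, M4→Joliet 2. Service 25; fixed 4; total 29.
{Joliet, Holm}: service 19 + fixed 11 = 30
{Joliet, Tring}: service 20 + fixed 13 = 33
{York, Joliet, Kent, Tring, Holm}: M1→Kent 6, M2→Tring 5, M3→York 3, M4→Joliet 2. Service 16; fixed 40; total 56.
No other subset beats 29.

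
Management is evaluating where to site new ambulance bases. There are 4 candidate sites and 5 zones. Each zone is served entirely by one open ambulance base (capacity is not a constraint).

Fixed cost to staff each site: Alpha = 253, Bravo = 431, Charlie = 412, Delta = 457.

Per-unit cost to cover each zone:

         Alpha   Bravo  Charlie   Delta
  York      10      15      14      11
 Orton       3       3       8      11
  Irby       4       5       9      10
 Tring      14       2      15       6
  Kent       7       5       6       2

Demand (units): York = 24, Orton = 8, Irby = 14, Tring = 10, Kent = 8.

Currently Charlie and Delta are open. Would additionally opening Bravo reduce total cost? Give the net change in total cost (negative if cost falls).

No — net change +295 (cost rises by 295).

Current service cost with {Charlie, Delta}: 530.
Adding Bravo: each zone re-picks its cheapest; new service cost 394, saving 136.
Extra fixed cost: 431. Net change = 431 − 136 = 295.
(Totals: 1399 → 1694.)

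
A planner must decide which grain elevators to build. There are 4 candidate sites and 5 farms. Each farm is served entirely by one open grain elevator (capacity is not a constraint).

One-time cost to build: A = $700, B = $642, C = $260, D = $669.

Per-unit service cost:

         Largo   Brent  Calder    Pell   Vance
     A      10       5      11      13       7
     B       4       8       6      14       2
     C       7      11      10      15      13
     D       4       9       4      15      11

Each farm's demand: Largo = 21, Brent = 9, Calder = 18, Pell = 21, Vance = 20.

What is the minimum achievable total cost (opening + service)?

For any fixed open set, each farm goes to its cheapest open site; total = fixed + service.
{B}: Largo→B 4·21=84, Brent→B 8·9=72, Calder→B 6·18=108, Pell→B 14·21=294, Vance→B 2·20=40. Service 598; fixed 642; total 1240.
{C}: service 1001 + fixed 260 = 1261
{D}: Largo→D 4·21=84, Brent→D 9·9=81, Calder→D 4·18=72, Pell→D 15·21=315, Vance→D 11·20=220. Service 772; fixed 669; total 1441.
{A, B, C, D}: Largo→B 4·21=84, Brent→A 5·9=45, Calder→D 4·18=72, Pell→A 13·21=273, Vance→B 2·20=40. Service 514; fixed 2271; total 2785.
(All 15 nonempty subsets were checked; B only is lowest.)

Minimum total cost: 1240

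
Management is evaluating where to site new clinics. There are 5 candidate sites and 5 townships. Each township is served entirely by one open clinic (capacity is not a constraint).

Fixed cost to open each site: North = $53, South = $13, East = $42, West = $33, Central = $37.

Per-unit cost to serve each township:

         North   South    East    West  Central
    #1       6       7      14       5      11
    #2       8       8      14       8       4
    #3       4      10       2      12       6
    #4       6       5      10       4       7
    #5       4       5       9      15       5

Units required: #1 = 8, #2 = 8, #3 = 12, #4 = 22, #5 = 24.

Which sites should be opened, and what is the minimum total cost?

Open East, West and Central; minimum total cost 416.

For any fixed open set, each township goes to its cheapest open site; total = fixed + service.
{East, West, Central}: #1→West 5·8=40, #2→Central 4·8=32, #3→East 2·12=24, #4→West 4·22=88, #5→Central 5·24=120. Service 304; fixed 112; total 416.
{North, West}: service 336 + fixed 86 = 422
{West, Central}: service 352 + fixed 70 = 422
{North, South, East, West, Central}: service 280 + fixed 178 = 458
No other subset beats 416.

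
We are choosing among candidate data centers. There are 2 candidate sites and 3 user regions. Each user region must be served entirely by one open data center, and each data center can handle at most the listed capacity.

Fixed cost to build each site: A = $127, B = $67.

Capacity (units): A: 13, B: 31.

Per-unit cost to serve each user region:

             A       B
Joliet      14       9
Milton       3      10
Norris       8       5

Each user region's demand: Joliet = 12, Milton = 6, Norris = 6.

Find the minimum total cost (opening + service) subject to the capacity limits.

Open {B}: Joliet→B 9·12=108, Milton→B 10·6=60, Norris→B 5·6=30.
Loads: B carries 24/31. Service 198; fixed 67; total 265.
Next best feasible plan costs 350.

Minimum total cost: 265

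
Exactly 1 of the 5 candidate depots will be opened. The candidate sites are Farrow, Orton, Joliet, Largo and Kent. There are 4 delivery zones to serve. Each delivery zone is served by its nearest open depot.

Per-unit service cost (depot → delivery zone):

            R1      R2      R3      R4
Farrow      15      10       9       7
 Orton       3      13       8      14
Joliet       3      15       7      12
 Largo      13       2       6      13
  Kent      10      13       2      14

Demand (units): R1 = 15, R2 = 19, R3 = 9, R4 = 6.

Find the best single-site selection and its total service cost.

With exactly 1 open, each delivery zone uses its cheapest among the chosen.
{Largo}: R1→Largo 13·15=195, R2→Largo 2·19=38, R3→Largo 6·9=54, R4→Largo 13·6=78. Service cost 365.
{Orton}: service cost 448
{Joliet}: service cost 465
Among all 5 size-1 choices, {Largo} is lowest.

Choose Largo only; total service cost 365.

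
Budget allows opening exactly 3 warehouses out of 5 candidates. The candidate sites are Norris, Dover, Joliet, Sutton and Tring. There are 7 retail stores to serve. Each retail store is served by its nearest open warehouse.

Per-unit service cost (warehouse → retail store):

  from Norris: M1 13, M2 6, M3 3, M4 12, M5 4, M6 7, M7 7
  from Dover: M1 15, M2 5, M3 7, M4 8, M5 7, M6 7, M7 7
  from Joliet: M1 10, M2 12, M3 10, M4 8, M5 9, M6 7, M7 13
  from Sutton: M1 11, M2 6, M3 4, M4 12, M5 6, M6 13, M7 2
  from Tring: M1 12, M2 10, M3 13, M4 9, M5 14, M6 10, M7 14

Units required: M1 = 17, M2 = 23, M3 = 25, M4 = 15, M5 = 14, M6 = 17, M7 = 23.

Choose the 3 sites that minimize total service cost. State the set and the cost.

Choose Norris, Dover and Sutton; total service cost 718.

With exactly 3 open, each retail store uses its cheapest among the chosen.
{Norris, Dover, Sutton}: M1→Sutton 11·17=187, M2→Dover 5·23=115, M3→Norris 3·25=75, M4→Dover 8·15=120, M5→Norris 4·14=56, M6→Norris 7·17=119, M7→Sutton 2·23=46. Service cost 718.
{Norris, Joliet, Sutton}: service cost 724
{Dover, Joliet, Sutton}: service cost 754
Among all 10 size-3 choices, {Norris, Dover, Sutton} is lowest.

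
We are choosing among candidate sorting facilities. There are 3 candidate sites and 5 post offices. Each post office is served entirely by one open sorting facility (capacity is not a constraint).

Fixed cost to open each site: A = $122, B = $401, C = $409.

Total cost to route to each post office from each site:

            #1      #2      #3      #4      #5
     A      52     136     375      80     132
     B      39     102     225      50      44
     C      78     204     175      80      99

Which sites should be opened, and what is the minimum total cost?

Open B only; minimum total cost 861.

For any fixed open set, each post office goes to its cheapest open site; total = fixed + service.
{B}: #1→B 39, #2→B 102, #3→B 225, #4→B 50, #5→B 44. Service 460; fixed 401; total 861.
{A}: service 775 + fixed 122 = 897
{A, B}: service 460 + fixed 523 = 983
{A, B, C}: service 410 + fixed 932 = 1342
No other subset beats 861.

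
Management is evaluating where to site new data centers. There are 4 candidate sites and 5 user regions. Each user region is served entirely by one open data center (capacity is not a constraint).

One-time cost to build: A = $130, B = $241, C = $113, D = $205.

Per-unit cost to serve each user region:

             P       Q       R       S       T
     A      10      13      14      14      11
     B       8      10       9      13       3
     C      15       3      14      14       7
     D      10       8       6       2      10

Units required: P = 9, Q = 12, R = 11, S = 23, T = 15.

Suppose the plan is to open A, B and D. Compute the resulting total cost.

Total cost: 901

Each user region is assigned to its cheapest site among the open ones.
{A, B, D}: P→B 8·9=72, Q→D 8·12=96, R→D 6·11=66, S→D 2·23=46, T→B 3·15=45. Service 325; fixed 576; total 901.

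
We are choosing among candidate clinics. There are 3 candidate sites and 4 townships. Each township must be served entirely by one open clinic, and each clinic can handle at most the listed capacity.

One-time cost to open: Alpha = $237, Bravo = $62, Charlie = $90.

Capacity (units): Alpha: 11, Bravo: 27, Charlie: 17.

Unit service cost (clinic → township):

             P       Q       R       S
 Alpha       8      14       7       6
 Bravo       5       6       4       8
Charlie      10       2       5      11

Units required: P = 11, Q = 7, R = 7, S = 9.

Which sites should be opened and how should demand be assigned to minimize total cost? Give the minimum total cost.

Open {Bravo, Charlie}: P→Bravo 5·11=55, Q→Charlie 2·7=14, R→Bravo 4·7=28, S→Bravo 8·9=72.
Loads: Bravo carries 27/27, Charlie carries 7/17. Service 169; fixed 152; total 321.
Next best feasible plan costs 328.

Minimum total cost: 321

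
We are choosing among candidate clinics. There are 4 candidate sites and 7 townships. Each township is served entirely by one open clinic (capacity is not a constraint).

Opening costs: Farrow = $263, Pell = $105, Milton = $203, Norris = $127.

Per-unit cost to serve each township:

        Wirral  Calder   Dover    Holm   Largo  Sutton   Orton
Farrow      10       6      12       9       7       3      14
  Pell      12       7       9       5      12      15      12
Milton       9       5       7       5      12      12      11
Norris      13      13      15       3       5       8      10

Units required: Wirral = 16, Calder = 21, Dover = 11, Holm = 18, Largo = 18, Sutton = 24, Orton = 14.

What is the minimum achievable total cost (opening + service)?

Minimum total cost: 1132

For any fixed open set, each township goes to its cheapest open site; total = fixed + service.
{Milton, Norris}: Wirral→Milton 9·16=144, Calder→Milton 5·21=105, Dover→Milton 7·11=77, Holm→Norris 3·18=54, Largo→Norris 5·18=90, Sutton→Norris 8·24=192, Orton→Norris 10·14=140. Service 802; fixed 330; total 1132.
{Pell, Norris}: Wirral→Pell 12·16=192, Calder→Pell 7·21=147, Dover→Pell 9·11=99, Holm→Norris 3·18=54, Largo→Norris 5·18=90, Sutton→Norris 8·24=192, Orton→Norris 10·14=140. Service 914; fixed 232; total 1146.
{Farrow, Norris}: service 774 + fixed 390 = 1164
{Farrow, Pell, Milton, Norris}: Wirral→Milton 9·16=144, Calder→Milton 5·21=105, Dover→Milton 7·11=77, Holm→Norris 3·18=54, Largo→Norris 5·18=90, Sutton→Farrow 3·24=72, Orton→Norris 10·14=140. Service 682; fixed 698; total 1380.
No other subset beats 1132.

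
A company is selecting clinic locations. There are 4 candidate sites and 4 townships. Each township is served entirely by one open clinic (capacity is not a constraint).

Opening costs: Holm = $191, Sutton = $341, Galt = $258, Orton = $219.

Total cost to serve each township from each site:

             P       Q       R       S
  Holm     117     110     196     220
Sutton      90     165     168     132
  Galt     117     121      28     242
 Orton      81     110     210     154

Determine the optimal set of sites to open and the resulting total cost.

Open Galt only; minimum total cost 766.

For any fixed open set, each township goes to its cheapest open site; total = fixed + service.
{Galt}: P→Galt 117, Q→Galt 121, R→Galt 28, S→Galt 242. Service 508; fixed 258; total 766.
{Orton}: P→Orton 81, Q→Orton 110, R→Orton 210, S→Orton 154. Service 555; fixed 219; total 774.
{Holm}: P→Holm 117, Q→Holm 110, R→Holm 196, S→Holm 220. Service 643; fixed 191; total 834.
{Holm, Sutton, Galt, Orton}: P→Orton 81, Q→Holm 110, R→Galt 28, S→Sutton 132. Service 351; fixed 1009; total 1360.
(All 15 nonempty subsets were checked; Galt only is lowest.)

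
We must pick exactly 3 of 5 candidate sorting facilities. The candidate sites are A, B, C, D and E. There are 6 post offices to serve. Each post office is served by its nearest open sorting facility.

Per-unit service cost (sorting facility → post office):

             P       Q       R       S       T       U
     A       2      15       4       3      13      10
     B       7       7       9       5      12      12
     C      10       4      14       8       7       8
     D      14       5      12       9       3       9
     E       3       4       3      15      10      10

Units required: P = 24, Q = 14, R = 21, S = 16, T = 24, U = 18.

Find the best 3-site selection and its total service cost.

With exactly 3 open, each post office uses its cheapest among the chosen.
{A, D, E}: P→A 2·24=48, Q→E 4·14=56, R→E 3·21=63, S→A 3·16=48, T→D 3·24=72, U→D 9·18=162. Service cost 449.
{A, C, D}: service cost 452
{A, B, D}: service cost 484
Among all 10 size-3 choices, {A, D, E} is lowest.

Choose A, D and E; total service cost 449.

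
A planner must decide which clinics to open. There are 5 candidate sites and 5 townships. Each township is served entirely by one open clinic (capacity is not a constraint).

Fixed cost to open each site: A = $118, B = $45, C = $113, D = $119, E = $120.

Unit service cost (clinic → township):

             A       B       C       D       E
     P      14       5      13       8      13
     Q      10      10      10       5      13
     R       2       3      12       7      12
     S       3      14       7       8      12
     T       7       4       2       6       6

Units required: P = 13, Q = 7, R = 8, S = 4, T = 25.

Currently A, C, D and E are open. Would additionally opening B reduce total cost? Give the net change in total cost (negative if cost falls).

No — net change +6 (cost rises by 6).

Current service cost with {A, C, D, E}: 217.
Adding B: each township re-picks its cheapest; new service cost 178, saving 39.
Extra fixed cost: 45. Net change = 45 − 39 = 6.
(Totals: 687 → 693.)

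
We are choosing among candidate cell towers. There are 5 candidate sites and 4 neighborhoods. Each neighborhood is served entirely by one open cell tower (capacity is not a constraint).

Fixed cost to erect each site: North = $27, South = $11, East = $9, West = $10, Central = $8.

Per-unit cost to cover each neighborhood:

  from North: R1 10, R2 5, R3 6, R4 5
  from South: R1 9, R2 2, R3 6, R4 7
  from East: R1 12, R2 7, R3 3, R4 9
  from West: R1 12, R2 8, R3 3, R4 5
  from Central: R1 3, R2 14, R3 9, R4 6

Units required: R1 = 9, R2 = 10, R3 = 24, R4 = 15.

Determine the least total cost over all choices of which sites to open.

For any fixed open set, each neighborhood goes to its cheapest open site; total = fixed + service.
{South, West, Central}: R1→Central 3·9=27, R2→South 2·10=20, R3→West 3·24=72, R4→West 5·15=75. Service 194; fixed 29; total 223.
{South, East, West, Central}: service 194 + fixed 38 = 232
{South, East, Central}: R1→Central 3·9=27, R2→South 2·10=20, R3→East 3·24=72, R4→Central 6·15=90. Service 209; fixed 28; total 237.
{North, South, East, West, Central}: service 194 + fixed 65 = 259
No other subset beats 223.

Minimum total cost: 223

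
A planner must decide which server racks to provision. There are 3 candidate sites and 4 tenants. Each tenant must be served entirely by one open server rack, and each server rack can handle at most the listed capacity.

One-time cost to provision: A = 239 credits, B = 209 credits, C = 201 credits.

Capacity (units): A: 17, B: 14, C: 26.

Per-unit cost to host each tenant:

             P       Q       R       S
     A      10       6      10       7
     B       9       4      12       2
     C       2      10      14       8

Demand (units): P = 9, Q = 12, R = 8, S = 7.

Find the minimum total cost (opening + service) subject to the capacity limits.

Open {B, C}: P→C 2·9=18, Q→B 4·12=48, R→C 14·8=112, S→C 8·7=56.
Loads: B carries 12/14, C carries 24/26. Service 234; fixed 410; total 644.
Next best feasible plan costs 698.

Minimum total cost: 644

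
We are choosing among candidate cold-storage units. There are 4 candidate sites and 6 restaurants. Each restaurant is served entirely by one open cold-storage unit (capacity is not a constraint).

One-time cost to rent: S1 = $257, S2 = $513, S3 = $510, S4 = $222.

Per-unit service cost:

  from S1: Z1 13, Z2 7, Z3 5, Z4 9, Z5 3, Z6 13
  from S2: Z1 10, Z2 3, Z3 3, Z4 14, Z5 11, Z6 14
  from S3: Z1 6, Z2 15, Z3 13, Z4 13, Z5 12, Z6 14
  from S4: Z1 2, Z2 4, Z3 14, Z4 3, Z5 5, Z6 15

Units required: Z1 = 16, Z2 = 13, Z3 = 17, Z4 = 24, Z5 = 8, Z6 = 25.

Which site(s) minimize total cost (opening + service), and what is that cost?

For any fixed open set, each restaurant goes to its cheapest open site; total = fixed + service.
{S4}: Z1→S4 2·16=32, Z2→S4 4·13=52, Z3→S4 14·17=238, Z4→S4 3·24=72, Z5→S4 5·8=40, Z6→S4 15·25=375. Service 809; fixed 222; total 1031.
{S1, S4}: service 590 + fixed 479 = 1069
{S1}: Z1→S1 13·16=208, Z2→S1 7·13=91, Z3→S1 5·17=85, Z4→S1 9·24=216, Z5→S1 3·8=24, Z6→S1 13·25=325. Service 949; fixed 257; total 1206.
{S1, S2, S3, S4}: service 543 + fixed 1502 = 2045
(All 15 nonempty subsets were checked; S4 only is lowest.)

Open S4 only; minimum total cost 1031.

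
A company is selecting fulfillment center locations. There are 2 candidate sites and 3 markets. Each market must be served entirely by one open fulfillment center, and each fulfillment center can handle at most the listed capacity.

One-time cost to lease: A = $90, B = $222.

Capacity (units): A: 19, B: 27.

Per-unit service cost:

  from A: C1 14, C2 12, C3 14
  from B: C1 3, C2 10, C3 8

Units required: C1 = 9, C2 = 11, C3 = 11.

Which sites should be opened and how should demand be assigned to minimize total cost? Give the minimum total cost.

Open {A, B}: C1→B 3·9=27, C2→A 12·11=132, C3→B 8·11=88.
Loads: A carries 11/19, B carries 20/27. Service 247; fixed 312; total 559.
Next best feasible plan costs 603.

Minimum total cost: 559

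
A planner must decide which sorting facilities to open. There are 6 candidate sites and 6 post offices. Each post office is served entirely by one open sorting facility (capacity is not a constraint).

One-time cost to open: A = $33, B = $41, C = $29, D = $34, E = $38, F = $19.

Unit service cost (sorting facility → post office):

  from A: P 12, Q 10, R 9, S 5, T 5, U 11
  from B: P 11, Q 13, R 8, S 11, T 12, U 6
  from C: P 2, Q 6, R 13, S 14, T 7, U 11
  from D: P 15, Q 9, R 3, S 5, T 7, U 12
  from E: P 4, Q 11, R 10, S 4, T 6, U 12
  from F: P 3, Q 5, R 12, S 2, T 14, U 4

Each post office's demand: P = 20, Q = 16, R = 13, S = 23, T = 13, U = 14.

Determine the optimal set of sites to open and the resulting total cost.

Open D and F; minimum total cost 425.

For any fixed open set, each post office goes to its cheapest open site; total = fixed + service.
{D, F}: P→F 3·20=60, Q→F 5·16=80, R→D 3·13=39, S→F 2·23=46, T→D 7·13=91, U→F 4·14=56. Service 372; fixed 53; total 425.
{A, D, F}: service 346 + fixed 86 = 432
{C, D, F}: P→C 2·20=40, Q→F 5·16=80, R→D 3·13=39, S→F 2·23=46, T→C 7·13=91, U→F 4·14=56. Service 352; fixed 82; total 434.
{A, B, C, D, E, F}: P→C 2·20=40, Q→F 5·16=80, R→D 3·13=39, S→F 2·23=46, T→A 5·13=65, U→F 4·14=56. Service 326; fixed 194; total 520.
No other subset beats 425.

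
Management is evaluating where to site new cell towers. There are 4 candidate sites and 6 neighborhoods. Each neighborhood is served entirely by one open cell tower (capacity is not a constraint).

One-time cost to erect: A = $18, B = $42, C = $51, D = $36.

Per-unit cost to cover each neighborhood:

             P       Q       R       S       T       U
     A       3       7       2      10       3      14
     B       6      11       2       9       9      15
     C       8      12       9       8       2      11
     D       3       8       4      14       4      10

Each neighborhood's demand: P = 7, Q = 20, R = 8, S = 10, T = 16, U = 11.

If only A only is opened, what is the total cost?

Each neighborhood is assigned to its cheapest site among the open ones.
{A}: P→A 3·7=21, Q→A 7·20=140, R→A 2·8=16, S→A 10·10=100, T→A 3·16=48, U→A 14·11=154. Service 479; fixed 18; total 497.

Total cost: 497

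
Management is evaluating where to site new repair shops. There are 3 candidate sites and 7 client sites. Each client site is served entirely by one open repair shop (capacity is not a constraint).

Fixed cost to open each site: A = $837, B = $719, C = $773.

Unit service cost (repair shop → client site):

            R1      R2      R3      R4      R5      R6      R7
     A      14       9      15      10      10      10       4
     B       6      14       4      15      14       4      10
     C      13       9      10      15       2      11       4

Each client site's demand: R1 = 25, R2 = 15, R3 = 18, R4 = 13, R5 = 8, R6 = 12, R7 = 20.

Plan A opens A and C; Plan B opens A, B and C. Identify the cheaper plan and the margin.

Plan A: {A, C}: R1→C 13·25=325, R2→A 9·15=135, R3→C 10·18=180, R4→A 10·13=130, R5→C 2·8=16, R6→A 10·12=120, R7→A 4·20=80. Service 986; fixed 1610; total 2596.
Plan B: {A, B, C}: R1→B 6·25=150, R2→A 9·15=135, R3→B 4·18=72, R4→A 10·13=130, R5→C 2·8=16, R6→B 4·12=48, R7→A 4·20=80. Service 631; fixed 2329; total 2960.
Difference: |2596 − 2960| = 364.

Plan A is cheaper by 364.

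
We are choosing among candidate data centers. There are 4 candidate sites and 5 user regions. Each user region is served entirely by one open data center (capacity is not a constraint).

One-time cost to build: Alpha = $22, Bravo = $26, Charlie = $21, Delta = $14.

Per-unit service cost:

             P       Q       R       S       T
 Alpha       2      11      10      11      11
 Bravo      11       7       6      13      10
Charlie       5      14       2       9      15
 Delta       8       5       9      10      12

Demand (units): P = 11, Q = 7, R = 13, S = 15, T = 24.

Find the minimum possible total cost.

Minimum total cost: 539

For any fixed open set, each user region goes to its cheapest open site; total = fixed + service.
{Alpha, Charlie, Delta}: P→Alpha 2·11=22, Q→Delta 5·7=35, R→Charlie 2·13=26, S→Charlie 9·15=135, T→Alpha 11·24=264. Service 482; fixed 57; total 539.
{Alpha, Bravo, Charlie}: service 472 + fixed 69 = 541
{Alpha, Bravo, Charlie, Delta}: service 458 + fixed 83 = 541
{Delta}: P→Delta 8·11=88, Q→Delta 5·7=35, R→Delta 9·13=117, S→Delta 10·15=150, T→Delta 12·24=288. Service 678; fixed 14; total 692.
(All 15 nonempty subsets were checked; Alpha, Charlie and Delta is lowest.)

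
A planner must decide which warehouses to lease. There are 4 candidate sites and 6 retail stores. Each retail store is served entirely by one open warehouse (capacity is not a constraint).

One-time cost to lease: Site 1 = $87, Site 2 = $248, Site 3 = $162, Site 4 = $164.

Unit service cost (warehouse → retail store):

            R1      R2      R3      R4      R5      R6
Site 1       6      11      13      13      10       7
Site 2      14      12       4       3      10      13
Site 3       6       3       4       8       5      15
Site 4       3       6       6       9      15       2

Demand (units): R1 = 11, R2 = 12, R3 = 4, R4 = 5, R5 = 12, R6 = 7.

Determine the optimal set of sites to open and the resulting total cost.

Open Site 3 only; minimum total cost 485.

For any fixed open set, each retail store goes to its cheapest open site; total = fixed + service.
{Site 3}: R1→Site 3 6·11=66, R2→Site 3 3·12=36, R3→Site 3 4·4=16, R4→Site 3 8·5=40, R5→Site 3 5·12=60, R6→Site 3 15·7=105. Service 323; fixed 162; total 485.
{Site 1, Site 3}: R1→Site 1 6·11=66, R2→Site 3 3·12=36, R3→Site 3 4·4=16, R4→Site 3 8·5=40, R5→Site 3 5·12=60, R6→Site 1 7·7=49. Service 267; fixed 249; total 516.
{Site 3, Site 4}: R1→Site 4 3·11=33, R2→Site 3 3·12=36, R3→Site 3 4·4=16, R4→Site 3 8·5=40, R5→Site 3 5·12=60, R6→Site 4 2·7=14. Service 199; fixed 326; total 525.
{Site 1, Site 2, Site 3, Site 4}: R1→Site 4 3·11=33, R2→Site 3 3·12=36, R3→Site 2 4·4=16, R4→Site 2 3·5=15, R5→Site 3 5·12=60, R6→Site 4 2·7=14. Service 174; fixed 661; total 835.
No other subset beats 485.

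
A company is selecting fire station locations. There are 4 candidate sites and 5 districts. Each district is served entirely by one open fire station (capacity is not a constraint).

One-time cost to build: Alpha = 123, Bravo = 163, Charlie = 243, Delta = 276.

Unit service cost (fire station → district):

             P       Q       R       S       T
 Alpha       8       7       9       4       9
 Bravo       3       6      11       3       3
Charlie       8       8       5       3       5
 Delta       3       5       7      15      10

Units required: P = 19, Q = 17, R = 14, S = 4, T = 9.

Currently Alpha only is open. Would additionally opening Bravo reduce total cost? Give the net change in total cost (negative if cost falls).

Current service cost with {Alpha}: 494.
Adding Bravo: each district re-picks its cheapest; new service cost 324, saving 170.
Extra fixed cost: 163. Net change = 163 − 170 = -7.
(Totals: 617 → 610.)

Yes — net change −7 (cost falls by 7).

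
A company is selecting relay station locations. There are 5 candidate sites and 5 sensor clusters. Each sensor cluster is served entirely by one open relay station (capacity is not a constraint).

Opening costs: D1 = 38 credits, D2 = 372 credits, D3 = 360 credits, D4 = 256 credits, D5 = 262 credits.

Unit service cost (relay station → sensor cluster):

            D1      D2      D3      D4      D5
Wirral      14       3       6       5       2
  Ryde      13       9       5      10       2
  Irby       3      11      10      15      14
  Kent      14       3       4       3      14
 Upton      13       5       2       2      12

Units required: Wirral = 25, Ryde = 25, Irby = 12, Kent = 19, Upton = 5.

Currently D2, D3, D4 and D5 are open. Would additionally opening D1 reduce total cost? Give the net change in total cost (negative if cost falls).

Yes — net change −46 (cost falls by 46).

Current service cost with {D2, D3, D4, D5}: 287.
Adding D1: each sensor cluster re-picks its cheapest; new service cost 203, saving 84.
Extra fixed cost: 38. Net change = 38 − 84 = -46.
(Totals: 1537 → 1491.)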